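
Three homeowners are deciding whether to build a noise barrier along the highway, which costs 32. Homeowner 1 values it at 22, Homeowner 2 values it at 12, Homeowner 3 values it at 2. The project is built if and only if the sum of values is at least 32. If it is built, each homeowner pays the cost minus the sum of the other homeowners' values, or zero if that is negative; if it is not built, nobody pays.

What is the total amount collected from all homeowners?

26

Total value 36 ≥ cost 32, so it is built.
Homeowner 1: others sum to 14; max(0, 32 - 14) = 18.
Homeowner 2: others sum to 24; max(0, 32 - 24) = 8.
Homeowner 3: others sum to 34; max(0, 32 - 34) = 0.
Total collected = 18 + 8 + 0 = 26.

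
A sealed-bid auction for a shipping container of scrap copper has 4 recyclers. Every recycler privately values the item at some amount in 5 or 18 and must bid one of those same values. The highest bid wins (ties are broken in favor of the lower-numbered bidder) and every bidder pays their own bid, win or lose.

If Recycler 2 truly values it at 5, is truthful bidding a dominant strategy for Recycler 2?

Check each profile of the others' bids and compare truth against every alternative bid.
Others bid (18, 5, 5): truth gives -5, best alternative gives -18.
Others bid (18, 5, 18): truth gives -5, best alternative gives -18.
Others bid (18, 18, 5): truth gives -5, best alternative gives -18.
Others bid (18, 18, 18): truth gives -5, best alternative gives -18.
Others bid (5, 5, 5): truth gives -5, best alternative gives -13.
Others bid (5, 5, 18): truth gives -5, best alternative gives -13.
(Remaining 2 profiles checked similarly; truth is weakly best in each.)
In every case the truthful bid is at least as good as any alternative, so it is a dominant strategy.

Yes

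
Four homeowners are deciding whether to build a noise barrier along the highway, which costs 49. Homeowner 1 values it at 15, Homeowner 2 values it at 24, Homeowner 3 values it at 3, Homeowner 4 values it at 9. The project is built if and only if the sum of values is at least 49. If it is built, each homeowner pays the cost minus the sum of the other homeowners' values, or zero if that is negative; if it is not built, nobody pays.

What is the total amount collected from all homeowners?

Total value 51 ≥ cost 49, so it is built.
Homeowner 1: others sum to 36; max(0, 49 - 36) = 13.
Homeowner 2: others sum to 27; max(0, 49 - 27) = 22.
Homeowner 3: others sum to 48; max(0, 49 - 48) = 1.
Homeowner 4: others sum to 42; max(0, 49 - 42) = 7.
Total collected = 13 + 22 + 1 + 7 = 43.

43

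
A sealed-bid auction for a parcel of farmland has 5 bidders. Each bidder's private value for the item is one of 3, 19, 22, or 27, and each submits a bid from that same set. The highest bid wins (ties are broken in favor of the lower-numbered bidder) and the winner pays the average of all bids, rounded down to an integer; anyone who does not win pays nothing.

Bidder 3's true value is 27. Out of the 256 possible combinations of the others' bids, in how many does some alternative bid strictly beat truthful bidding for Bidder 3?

Others bid (3, 3, 3, 3): truth gives 20; bid 19 gives 21 > 20. Violating.
Others bid (3, 3, 3, 19): truth gives 16; bid 19 gives 18 > 16. Violating.
Others bid (3, 3, 3, 22): truth gives 16; bid 22 gives 17 > 16. Violating.
Others bid (3, 3, 19, 3): truth gives 16; bid 19 gives 18 > 16. Violating.
Others bid (3, 3, 3, 27): truth gives 15; no alternative beats it.
Others bid (3, 3, 19, 27): truth gives 12; no alternative beats it.
(Checking all 256 profiles: 36 have a profitable deviation, 220 do not.)

36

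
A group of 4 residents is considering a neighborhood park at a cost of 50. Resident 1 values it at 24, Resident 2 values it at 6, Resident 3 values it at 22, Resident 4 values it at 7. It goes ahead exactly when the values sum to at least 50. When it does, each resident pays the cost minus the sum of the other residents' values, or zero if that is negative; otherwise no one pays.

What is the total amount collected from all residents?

28

Total value 59 ≥ cost 50, so it is built.
Resident 1: others sum to 35; max(0, 50 - 35) = 15.
Resident 2: others sum to 53; max(0, 50 - 53) = 0.
Resident 3: others sum to 37; max(0, 50 - 37) = 13.
Resident 4: others sum to 52; max(0, 50 - 52) = 0.
Total collected = 15 + 0 + 13 + 0 = 28.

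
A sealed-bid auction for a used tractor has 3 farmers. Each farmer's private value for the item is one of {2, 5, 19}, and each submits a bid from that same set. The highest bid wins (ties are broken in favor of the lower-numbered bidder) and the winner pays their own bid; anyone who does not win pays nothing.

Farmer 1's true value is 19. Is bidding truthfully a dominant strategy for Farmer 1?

No

Consider the case where Farmer 2 bids 2 and Farmer 3 bids 2.
Truthful bid 19: wins, pays 19, utility 19 - 19 = 0.
Bid 2 instead: wins, pays 2, utility 19 - 2 = 17.
Since 17 > 0, bidding 2 is strictly better here, so truthful bidding is not dominant.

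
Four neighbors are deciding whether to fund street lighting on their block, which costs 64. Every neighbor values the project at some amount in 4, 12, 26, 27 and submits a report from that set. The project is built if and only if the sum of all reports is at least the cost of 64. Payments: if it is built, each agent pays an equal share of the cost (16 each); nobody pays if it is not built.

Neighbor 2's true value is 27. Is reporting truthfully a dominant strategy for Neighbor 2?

Check each profile of the others' reports and compare truth against every alternative report.
Others report (4, 12, 26): truth gives 11, best alternative gives 11.
Others report (4, 12, 27): truth gives 11, best alternative gives 11.
Others report (4, 26, 12): truth gives 11, best alternative gives 11.
Others report (4, 26, 26): truth gives 11, best alternative gives 11.
Others report (4, 26, 27): truth gives 11, best alternative gives 11.
Others report (4, 27, 12): truth gives 11, best alternative gives 11.
(Remaining 58 profiles checked similarly; truth is weakly best in each.)
In every case the truthful report is at least as good as any alternative, so it is a dominant strategy.

Yes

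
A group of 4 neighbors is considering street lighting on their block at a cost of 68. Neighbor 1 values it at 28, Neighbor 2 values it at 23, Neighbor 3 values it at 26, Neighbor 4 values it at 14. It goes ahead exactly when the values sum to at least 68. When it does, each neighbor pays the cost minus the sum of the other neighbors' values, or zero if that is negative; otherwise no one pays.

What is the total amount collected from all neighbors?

8

Total value 91 ≥ cost 68, so it is built.
Neighbor 1: others sum to 63; max(0, 68 - 63) = 5.
Neighbor 2: others sum to 68; max(0, 68 - 68) = 0.
Neighbor 3: others sum to 65; max(0, 68 - 65) = 3.
Neighbor 4: others sum to 77; max(0, 68 - 77) = 0.
Total collected = 5 + 0 + 3 + 0 = 8.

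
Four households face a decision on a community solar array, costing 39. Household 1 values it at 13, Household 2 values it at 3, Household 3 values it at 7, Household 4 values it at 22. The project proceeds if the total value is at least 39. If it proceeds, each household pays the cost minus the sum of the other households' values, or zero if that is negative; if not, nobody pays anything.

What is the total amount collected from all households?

Total value 45 ≥ cost 39, so it is built.
Household 1: others sum to 32; max(0, 39 - 32) = 7.
Household 2: others sum to 42; max(0, 39 - 42) = 0.
Household 3: others sum to 38; max(0, 39 - 38) = 1.
Household 4: others sum to 23; max(0, 39 - 23) = 16.
Total collected = 7 + 0 + 1 + 16 = 24.

24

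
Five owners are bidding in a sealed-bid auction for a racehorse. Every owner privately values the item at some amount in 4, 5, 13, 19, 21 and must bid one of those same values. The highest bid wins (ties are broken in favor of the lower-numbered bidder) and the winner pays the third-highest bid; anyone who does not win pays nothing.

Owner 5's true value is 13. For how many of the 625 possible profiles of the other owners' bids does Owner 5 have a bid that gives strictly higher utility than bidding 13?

Others bid (4, 4, 4, 13): truth gives 0; bid 19 gives 9 > 0. Violating.
Others bid (4, 4, 4, 19): truth gives 0; bid 21 gives 9 > 0. Violating.
Others bid (4, 4, 5, 13): truth gives 0; bid 19 gives 8 > 0. Violating.
Others bid (4, 4, 5, 19): truth gives 0; bid 21 gives 8 > 0. Violating.
Others bid (4, 4, 4, 4): truth gives 9; no alternative beats it.
Others bid (4, 4, 4, 5): truth gives 9; no alternative beats it.
(Checking all 625 profiles: 64 have a profitable deviation, 561 do not.)

64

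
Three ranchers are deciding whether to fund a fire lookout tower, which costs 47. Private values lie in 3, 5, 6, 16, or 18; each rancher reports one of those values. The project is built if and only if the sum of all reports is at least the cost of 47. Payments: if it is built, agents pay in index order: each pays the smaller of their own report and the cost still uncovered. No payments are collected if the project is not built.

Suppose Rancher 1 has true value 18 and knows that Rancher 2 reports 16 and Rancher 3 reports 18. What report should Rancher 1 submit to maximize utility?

Report 3: project not built, utility 0.
Report 5: project not built, utility 0.
Report 6: project not built, utility 0.
Report 16: project built, pays 16, utility 18 - 16 = 2.
Report 18: project built, pays 18, utility 18 - 18 = 0.
The best choice is 16 with utility 2.

16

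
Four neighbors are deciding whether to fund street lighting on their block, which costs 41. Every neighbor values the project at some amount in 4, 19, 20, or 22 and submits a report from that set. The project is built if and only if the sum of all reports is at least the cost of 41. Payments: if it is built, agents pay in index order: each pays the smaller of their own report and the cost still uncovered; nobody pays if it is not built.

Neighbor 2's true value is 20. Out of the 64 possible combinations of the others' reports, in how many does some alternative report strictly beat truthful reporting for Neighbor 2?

Others report (4, 4, 19): truth gives 0; report 19 gives 1 > 0. Violating.
Others report (4, 4, 20): truth gives 0; report 19 gives 1 > 0. Violating.
Others report (4, 4, 22): truth gives 0; report 19 gives 1 > 0. Violating.
Others report (4, 19, 4): truth gives 0; report 19 gives 1 > 0. Violating.
Others report (4, 4, 4): truth gives 0; no alternative beats it.
Others report (22, 4, 4): truth gives 1; no alternative beats it.
(Checking all 64 profiles: 62 have a profitable deviation, 2 do not.)

62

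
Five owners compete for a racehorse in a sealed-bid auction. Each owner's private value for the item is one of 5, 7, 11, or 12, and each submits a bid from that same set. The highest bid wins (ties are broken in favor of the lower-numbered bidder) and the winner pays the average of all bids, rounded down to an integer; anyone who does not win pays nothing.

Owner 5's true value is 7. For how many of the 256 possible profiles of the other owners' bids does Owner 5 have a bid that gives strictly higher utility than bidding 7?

4

Others bid (5, 5, 5, 7): truth gives 0; bid 11 gives 1 > 0. Violating.
Others bid (5, 5, 7, 5): truth gives 0; bid 11 gives 1 > 0. Violating.
Others bid (5, 7, 5, 5): truth gives 0; bid 11 gives 1 > 0. Violating.
Others bid (7, 5, 5, 5): truth gives 0; bid 11 gives 1 > 0. Violating.
Others bid (5, 5, 5, 5): truth gives 2; no alternative beats it.
Others bid (5, 5, 5, 11): truth gives 0; no alternative beats it.
(Checking all 256 profiles: 4 have a profitable deviation, 252 do not.)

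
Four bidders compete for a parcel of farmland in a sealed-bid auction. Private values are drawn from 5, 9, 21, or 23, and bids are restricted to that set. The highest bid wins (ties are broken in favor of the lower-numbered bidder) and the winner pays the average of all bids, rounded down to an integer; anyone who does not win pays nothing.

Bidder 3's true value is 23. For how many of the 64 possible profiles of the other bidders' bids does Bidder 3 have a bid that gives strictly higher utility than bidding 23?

Others bid (5, 5, 5): truth gives 14; bid 9 gives 17 > 14. Violating.
Others bid (5, 5, 9): truth gives 13; bid 9 gives 16 > 13. Violating.
Others bid (5, 5, 21): truth gives 10; no alternative beats it.
Others bid (5, 5, 23): truth gives 9; no alternative beats it.
(Checking all 64 profiles: 2 have a profitable deviation, 62 do not.)

2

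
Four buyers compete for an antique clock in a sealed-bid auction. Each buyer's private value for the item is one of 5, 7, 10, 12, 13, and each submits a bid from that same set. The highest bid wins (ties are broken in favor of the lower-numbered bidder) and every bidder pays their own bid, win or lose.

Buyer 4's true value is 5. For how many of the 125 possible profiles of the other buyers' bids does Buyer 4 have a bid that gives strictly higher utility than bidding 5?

Others bid (5, 5, 5): truth gives -5; bid 7 gives -2 > -5. Violating.
Others bid (5, 5, 7): truth gives -5; no alternative beats it.
Others bid (5, 5, 10): truth gives -5; no alternative beats it.
(Checking all 125 profiles: 1 has a profitable deviation, 124 do not.)

1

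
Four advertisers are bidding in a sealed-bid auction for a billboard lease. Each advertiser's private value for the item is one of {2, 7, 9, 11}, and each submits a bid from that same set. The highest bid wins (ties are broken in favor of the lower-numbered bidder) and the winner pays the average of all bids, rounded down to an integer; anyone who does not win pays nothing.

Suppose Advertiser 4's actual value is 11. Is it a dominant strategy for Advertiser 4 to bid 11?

Consider the case where Advertiser 1 bids 2, Advertiser 2 bids 2 and Advertiser 3 bids 2.
Truthful bid 11: wins, pays 4, utility 11 - 4 = 7.
Bid 7 instead: wins, pays 3, utility 11 - 3 = 8.
Since 8 > 7, bidding 7 is strictly better here, so truthful bidding is not dominant.

No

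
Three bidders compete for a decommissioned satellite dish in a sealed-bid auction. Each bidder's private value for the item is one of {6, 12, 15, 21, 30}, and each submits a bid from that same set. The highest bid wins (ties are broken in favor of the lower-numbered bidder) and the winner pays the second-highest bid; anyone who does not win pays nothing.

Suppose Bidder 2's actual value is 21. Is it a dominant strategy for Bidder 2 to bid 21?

Check each profile of the others' bids and compare truth against every alternative bid.
Others bid (6, 6): truth gives 15, best alternative gives 15.
Others bid (6, 12): truth gives 9, best alternative gives 9.
Others bid (12, 6): truth gives 9, best alternative gives 9.
Others bid (12, 12): truth gives 9, best alternative gives 9.
Others bid (6, 15): truth gives 6, best alternative gives 6.
Others bid (12, 15): truth gives 6, best alternative gives 6.
(Remaining 19 profiles checked similarly; truth is weakly best in each.)
In every case the truthful bid is at least as good as any alternative, so it is a dominant strategy.

Yes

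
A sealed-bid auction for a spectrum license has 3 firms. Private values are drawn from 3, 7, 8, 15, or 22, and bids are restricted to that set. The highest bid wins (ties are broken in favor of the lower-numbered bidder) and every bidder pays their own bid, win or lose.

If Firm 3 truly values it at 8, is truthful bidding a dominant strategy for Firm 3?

No

Consider the case where Firm 1 bids 3 and Firm 2 bids 3.
Truthful bid 8: wins, pays 8, utility 8 - 8 = 0.
Bid 7 instead: wins, pays 7, utility 8 - 7 = 1.
Since 1 > 0, bidding 7 is strictly better here, so truthful bidding is not dominant.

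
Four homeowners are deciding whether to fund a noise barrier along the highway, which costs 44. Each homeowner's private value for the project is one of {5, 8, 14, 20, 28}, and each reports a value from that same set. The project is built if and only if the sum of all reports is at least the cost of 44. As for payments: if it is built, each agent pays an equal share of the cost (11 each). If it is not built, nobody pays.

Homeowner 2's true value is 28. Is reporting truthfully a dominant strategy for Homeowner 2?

Yes

Check each profile of the others' reports and compare truth against every alternative report.
Others report (5, 5, 8): truth gives 17, best alternative gives 0.
Others report (5, 8, 5): truth gives 17, best alternative gives 0.
Others report (5, 8, 8): truth gives 17, best alternative gives 0.
Others report (8, 5, 5): truth gives 17, best alternative gives 0.
Others report (8, 5, 8): truth gives 17, best alternative gives 0.
Others report (8, 8, 5): truth gives 17, best alternative gives 0.
(Remaining 119 profiles checked similarly; truth is weakly best in each.)
In every case the truthful report is at least as good as any alternative, so it is a dominant strategy.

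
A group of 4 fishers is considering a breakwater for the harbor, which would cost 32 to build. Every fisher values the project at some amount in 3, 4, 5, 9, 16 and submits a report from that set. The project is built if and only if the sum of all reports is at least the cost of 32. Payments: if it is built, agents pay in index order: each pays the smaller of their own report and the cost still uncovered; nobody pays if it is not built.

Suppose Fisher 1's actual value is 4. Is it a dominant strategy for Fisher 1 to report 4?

No

Consider the case where Fisher 2 reports 3, Fisher 3 reports 16 and Fisher 4 reports 16.
Truthful report 4: project built, pays 4, utility 4 - 4 = 0.
Report 3 instead: project built, pays 3, utility 4 - 3 = 1.
Since 1 > 0, reporting 3 is strictly better here, so truthful reporting is not dominant.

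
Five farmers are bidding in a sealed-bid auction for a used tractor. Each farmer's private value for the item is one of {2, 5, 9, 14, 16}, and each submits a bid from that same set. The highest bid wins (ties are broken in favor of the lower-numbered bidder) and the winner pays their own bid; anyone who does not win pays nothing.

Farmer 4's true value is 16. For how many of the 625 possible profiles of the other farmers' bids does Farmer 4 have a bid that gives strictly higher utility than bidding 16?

Others bid (2, 2, 2, 2): truth gives 0; bid 5 gives 11 > 0. Violating.
Others bid (2, 2, 2, 5): truth gives 0; bid 5 gives 11 > 0. Violating.
Others bid (2, 2, 2, 9): truth gives 0; bid 9 gives 7 > 0. Violating.
Others bid (2, 2, 2, 14): truth gives 0; bid 14 gives 2 > 0. Violating.
Others bid (2, 2, 2, 16): truth gives 0; no alternative beats it.
Others bid (2, 2, 5, 16): truth gives 0; no alternative beats it.
(Checking all 625 profiles: 108 have a profitable deviation, 517 do not.)

108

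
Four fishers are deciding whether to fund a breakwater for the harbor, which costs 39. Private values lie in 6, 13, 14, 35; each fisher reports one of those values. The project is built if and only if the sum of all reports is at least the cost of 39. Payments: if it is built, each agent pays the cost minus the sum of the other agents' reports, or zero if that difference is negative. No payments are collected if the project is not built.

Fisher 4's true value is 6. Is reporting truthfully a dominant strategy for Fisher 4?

Check each profile of the others' reports and compare truth against every alternative report.
Others report (6, 6, 14): truth gives 0, best alternative gives -7.
Others report (6, 14, 6): truth gives 0, best alternative gives -7.
Others report (14, 6, 6): truth gives 0, best alternative gives -7.
Others report (6, 13, 13): truth gives 0, best alternative gives -1.
Others report (13, 6, 13): truth gives 0, best alternative gives -1.
Others report (13, 13, 6): truth gives 0, best alternative gives -1.
(Remaining 58 profiles checked similarly; truth is weakly best in each.)
In every case the truthful report is at least as good as any alternative, so it is a dominant strategy.

Yes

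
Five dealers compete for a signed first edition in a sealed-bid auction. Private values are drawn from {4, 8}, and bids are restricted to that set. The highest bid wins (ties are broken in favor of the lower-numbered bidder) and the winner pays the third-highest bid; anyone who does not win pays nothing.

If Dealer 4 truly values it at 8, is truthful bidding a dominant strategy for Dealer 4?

Yes

Check each profile of the others' bids and compare truth against every alternative bid.
Others bid (4, 4, 4, 4): truth gives 4, best alternative gives 0.
Others bid (4, 4, 4, 8): truth gives 4, best alternative gives 0.
Others bid (4, 4, 8, 4): truth gives 0, best alternative gives 0.
Others bid (4, 4, 8, 8): truth gives 0, best alternative gives 0.
Others bid (4, 8, 4, 4): truth gives 0, best alternative gives 0.
Others bid (4, 8, 4, 8): truth gives 0, best alternative gives 0.
(Remaining 10 profiles checked similarly; truth is weakly best in each.)
In every case the truthful bid is at least as good as any alternative, so it is a dominant strategy.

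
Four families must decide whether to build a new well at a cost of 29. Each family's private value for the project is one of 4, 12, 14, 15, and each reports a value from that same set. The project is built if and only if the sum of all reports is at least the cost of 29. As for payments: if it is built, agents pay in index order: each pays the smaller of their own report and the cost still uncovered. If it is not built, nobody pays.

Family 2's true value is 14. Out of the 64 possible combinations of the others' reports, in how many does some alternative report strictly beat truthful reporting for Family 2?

Others report (4, 4, 12): truth gives 0; report 12 gives 2 > 0. Violating.
Others report (4, 4, 14): truth gives 0; report 12 gives 2 > 0. Violating.
Others report (4, 4, 15): truth gives 0; report 12 gives 2 > 0. Violating.
Others report (4, 12, 4): truth gives 0; report 12 gives 2 > 0. Violating.
Others report (4, 4, 4): truth gives 0; no alternative beats it.
(Checking all 64 profiles: 63 have a profitable deviation, 1 does not.)

63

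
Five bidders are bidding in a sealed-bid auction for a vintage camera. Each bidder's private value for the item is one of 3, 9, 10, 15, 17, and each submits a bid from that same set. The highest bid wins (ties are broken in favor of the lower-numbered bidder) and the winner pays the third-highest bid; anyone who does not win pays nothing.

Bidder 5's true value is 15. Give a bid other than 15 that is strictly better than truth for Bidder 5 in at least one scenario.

Suppose Bidder 1 bids 3, Bidder 2 bids 3, Bidder 3 bids 3 and Bidder 4 bids 15.
Bid 15: loses, pays 0, utility 0.
Bid 17: wins, pays 3, utility 15 - 3 = 12.
So bidding 17 beats truth here (12 > 0).

17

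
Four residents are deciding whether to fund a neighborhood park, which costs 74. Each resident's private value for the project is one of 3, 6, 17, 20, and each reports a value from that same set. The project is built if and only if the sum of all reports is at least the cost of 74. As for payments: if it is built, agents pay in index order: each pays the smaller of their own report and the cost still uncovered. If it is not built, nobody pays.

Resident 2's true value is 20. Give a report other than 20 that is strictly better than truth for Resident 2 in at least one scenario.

17

Suppose Resident 1 reports 17, Resident 3 reports 20 and Resident 4 reports 20.
Report 20: project built, pays 20, utility 20 - 20 = 0.
Report 17: project built, pays 17, utility 20 - 17 = 3.
So reporting 17 beats truth here (3 > 0).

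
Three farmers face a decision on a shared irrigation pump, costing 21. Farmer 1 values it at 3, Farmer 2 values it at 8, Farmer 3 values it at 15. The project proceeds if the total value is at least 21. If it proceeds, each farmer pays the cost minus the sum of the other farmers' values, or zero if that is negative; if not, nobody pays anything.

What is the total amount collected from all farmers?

Total value 26 ≥ cost 21, so it is built.
Farmer 1: others sum to 23; max(0, 21 - 23) = 0.
Farmer 2: others sum to 18; max(0, 21 - 18) = 3.
Farmer 3: others sum to 11; max(0, 21 - 11) = 10.
Total collected = 0 + 3 + 10 = 13.

13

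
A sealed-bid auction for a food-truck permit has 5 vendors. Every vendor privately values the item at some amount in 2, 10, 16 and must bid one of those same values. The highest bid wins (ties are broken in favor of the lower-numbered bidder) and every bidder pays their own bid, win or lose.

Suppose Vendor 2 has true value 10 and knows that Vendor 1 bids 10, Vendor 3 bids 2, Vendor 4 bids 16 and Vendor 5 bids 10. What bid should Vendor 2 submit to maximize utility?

Bid 2: loses but pays 2, utility -2.
Bid 10: loses but pays 10, utility -10.
Bid 16: wins, pays 16, utility 10 - 16 = -6.
The best choice is 2 with utility -2.

2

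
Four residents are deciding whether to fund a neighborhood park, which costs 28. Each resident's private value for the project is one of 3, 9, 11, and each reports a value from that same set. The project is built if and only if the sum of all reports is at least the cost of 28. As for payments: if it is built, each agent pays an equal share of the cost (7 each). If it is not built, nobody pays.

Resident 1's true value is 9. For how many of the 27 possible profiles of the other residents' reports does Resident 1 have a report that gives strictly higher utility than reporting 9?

3

Others report (3, 3, 11): truth gives 0; report 11 gives 2 > 0. Violating.
Others report (3, 11, 3): truth gives 0; report 11 gives 2 > 0. Violating.
Others report (11, 3, 3): truth gives 0; report 11 gives 2 > 0. Violating.
Others report (3, 3, 3): truth gives 0; no alternative beats it.
Others report (3, 3, 9): truth gives 0; no alternative beats it.
(Checking all 27 profiles: 3 have a profitable deviation, 24 do not.)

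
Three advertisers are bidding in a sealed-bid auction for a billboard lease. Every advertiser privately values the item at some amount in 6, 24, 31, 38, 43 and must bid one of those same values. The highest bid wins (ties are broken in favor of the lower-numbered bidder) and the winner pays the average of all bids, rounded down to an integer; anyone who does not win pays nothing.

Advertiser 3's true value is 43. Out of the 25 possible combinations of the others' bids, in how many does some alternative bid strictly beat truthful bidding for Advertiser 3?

9

Others bid (6, 6): truth gives 25; bid 24 gives 31 > 25. Violating.
Others bid (6, 24): truth gives 19; bid 31 gives 23 > 19. Violating.
Others bid (6, 31): truth gives 17; bid 38 gives 18 > 17. Violating.
Others bid (24, 6): truth gives 19; bid 31 gives 23 > 19. Violating.
Others bid (6, 38): truth gives 14; no alternative beats it.
Others bid (6, 43): truth gives 0; no alternative beats it.
(Checking all 25 profiles: 9 have a profitable deviation, 16 do not.)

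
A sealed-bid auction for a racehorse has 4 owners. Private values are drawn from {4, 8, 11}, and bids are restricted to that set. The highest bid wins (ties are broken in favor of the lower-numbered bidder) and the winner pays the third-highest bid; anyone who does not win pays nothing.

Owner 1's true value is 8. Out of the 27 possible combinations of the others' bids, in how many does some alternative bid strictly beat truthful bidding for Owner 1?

3

Others bid (4, 4, 11): truth gives 0; bid 11 gives 4 > 0. Violating.
Others bid (4, 11, 4): truth gives 0; bid 11 gives 4 > 0. Violating.
Others bid (11, 4, 4): truth gives 0; bid 11 gives 4 > 0. Violating.
Others bid (4, 4, 4): truth gives 4; no alternative beats it.
Others bid (4, 4, 8): truth gives 4; no alternative beats it.
(Checking all 27 profiles: 3 have a profitable deviation, 24 do not.)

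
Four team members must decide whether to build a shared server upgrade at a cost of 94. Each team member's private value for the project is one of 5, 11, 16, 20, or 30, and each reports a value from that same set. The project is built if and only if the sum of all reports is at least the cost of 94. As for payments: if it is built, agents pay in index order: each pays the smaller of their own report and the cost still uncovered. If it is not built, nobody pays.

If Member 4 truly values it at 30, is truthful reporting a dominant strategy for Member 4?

Yes

Check each profile of the others' reports and compare truth against every alternative report.
Others report (11, 30, 30): truth gives 7, best alternative gives 0.
Others report (30, 11, 30): truth gives 7, best alternative gives 0.
Others report (30, 30, 11): truth gives 7, best alternative gives 0.
Others report (20, 20, 30): truth gives 6, best alternative gives 0.
Others report (20, 30, 20): truth gives 6, best alternative gives 0.
Others report (30, 20, 20): truth gives 6, best alternative gives 0.
(Remaining 119 profiles checked similarly; truth is weakly best in each.)
In every case the truthful report is at least as good as any alternative, so it is a dominant strategy.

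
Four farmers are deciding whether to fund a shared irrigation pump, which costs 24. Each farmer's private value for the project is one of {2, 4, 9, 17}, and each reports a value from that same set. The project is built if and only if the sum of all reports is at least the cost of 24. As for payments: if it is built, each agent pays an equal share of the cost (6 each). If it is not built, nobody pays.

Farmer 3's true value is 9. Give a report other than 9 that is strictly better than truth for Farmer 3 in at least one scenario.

Suppose Farmer 1 reports 2, Farmer 2 reports 2 and Farmer 4 reports 4.
Report 9: project not built, utility 0.
Report 17: project built, pays 6, utility 9 - 6 = 3.
So reporting 17 beats truth here (3 > 0).

17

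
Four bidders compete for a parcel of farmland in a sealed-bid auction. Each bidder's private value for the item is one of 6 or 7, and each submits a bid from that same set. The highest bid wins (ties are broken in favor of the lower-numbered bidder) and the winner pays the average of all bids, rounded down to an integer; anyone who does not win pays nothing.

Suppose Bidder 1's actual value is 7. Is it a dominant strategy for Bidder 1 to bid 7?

Yes

Check each profile of the others' bids and compare truth against every alternative bid.
Others bid (6, 6, 7): truth gives 1, best alternative gives 0.
Others bid (6, 7, 6): truth gives 1, best alternative gives 0.
Others bid (6, 7, 7): truth gives 1, best alternative gives 0.
Others bid (7, 6, 6): truth gives 1, best alternative gives 0.
Others bid (7, 6, 7): truth gives 1, best alternative gives 0.
Others bid (7, 7, 6): truth gives 1, best alternative gives 0.
(Remaining 2 profiles checked similarly; truth is weakly best in each.)
In every case the truthful bid is at least as good as any alternative, so it is a dominant strategy.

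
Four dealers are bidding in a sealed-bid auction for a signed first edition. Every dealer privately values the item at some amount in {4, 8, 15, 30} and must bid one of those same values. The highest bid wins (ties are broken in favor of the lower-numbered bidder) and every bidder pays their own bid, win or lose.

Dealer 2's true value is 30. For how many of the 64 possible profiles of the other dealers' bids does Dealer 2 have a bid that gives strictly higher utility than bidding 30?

Others bid (4, 4, 4): truth gives 0; bid 8 gives 22 > 0. Violating.
Others bid (4, 4, 8): truth gives 0; bid 8 gives 22 > 0. Violating.
Others bid (4, 4, 15): truth gives 0; bid 15 gives 15 > 0. Violating.
Others bid (4, 8, 4): truth gives 0; bid 8 gives 22 > 0. Violating.
Others bid (4, 4, 30): truth gives 0; no alternative beats it.
Others bid (4, 8, 30): truth gives 0; no alternative beats it.
(Checking all 64 profiles: 34 have a profitable deviation, 30 do not.)

34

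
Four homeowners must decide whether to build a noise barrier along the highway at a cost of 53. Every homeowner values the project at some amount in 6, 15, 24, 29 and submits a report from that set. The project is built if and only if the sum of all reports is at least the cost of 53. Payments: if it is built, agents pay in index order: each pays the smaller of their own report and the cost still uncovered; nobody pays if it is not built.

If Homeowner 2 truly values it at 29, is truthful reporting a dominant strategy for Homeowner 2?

Consider the case where Homeowner 1 reports 6, Homeowner 3 reports 6 and Homeowner 4 reports 24.
Truthful report 29: project built, pays 29, utility 29 - 29 = 0.
Report 24 instead: project built, pays 24, utility 29 - 24 = 5.
Since 5 > 0, reporting 24 is strictly better here, so truthful reporting is not dominant.

No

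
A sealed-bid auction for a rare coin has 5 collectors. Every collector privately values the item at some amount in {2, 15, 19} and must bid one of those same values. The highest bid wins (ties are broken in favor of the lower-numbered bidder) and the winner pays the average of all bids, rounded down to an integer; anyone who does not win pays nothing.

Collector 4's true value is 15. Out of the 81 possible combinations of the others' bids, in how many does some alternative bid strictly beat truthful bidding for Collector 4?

20

Others bid (2, 2, 2, 19): truth gives 0; bid 19 gives 7 > 0. Violating.
Others bid (2, 2, 15, 2): truth gives 0; bid 19 gives 7 > 0. Violating.
Others bid (2, 2, 15, 15): truth gives 0; bid 19 gives 5 > 0. Violating.
Others bid (2, 2, 15, 19): truth gives 0; bid 19 gives 4 > 0. Violating.
Others bid (2, 2, 2, 2): truth gives 11; no alternative beats it.
Others bid (2, 2, 2, 15): truth gives 8; no alternative beats it.
(Checking all 81 profiles: 20 have a profitable deviation, 61 do not.)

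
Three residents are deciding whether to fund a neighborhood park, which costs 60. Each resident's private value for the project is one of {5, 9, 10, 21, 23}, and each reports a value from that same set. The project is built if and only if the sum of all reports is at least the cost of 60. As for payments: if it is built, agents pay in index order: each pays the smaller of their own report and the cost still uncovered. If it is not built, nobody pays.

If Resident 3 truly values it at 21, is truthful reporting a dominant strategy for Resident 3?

Check each profile of the others' reports and compare truth against every alternative report.
Others report (23, 23): truth gives 7, best alternative gives 7.
Others report (21, 23): truth gives 5, best alternative gives 5.
Others report (23, 21): truth gives 5, best alternative gives 5.
Others report (21, 21): truth gives 3, best alternative gives 3.
Others report (5, 5): truth gives 0, best alternative gives 0.
Others report (5, 9): truth gives 0, best alternative gives 0.
(Remaining 19 profiles checked similarly; truth is weakly best in each.)
In every case the truthful report is at least as good as any alternative, so it is a dominant strategy.

Yes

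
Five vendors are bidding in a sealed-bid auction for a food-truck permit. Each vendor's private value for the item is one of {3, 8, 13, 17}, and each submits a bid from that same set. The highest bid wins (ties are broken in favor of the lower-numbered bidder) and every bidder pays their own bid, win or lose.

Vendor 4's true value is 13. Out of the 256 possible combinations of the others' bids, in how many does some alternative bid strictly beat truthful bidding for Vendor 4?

234

Others bid (3, 3, 3, 3): truth gives 0; bid 8 gives 5 > 0. Violating.
Others bid (3, 3, 3, 8): truth gives 0; bid 8 gives 5 > 0. Violating.
Others bid (3, 3, 3, 17): truth gives -13; bid 3 gives -3 > -13. Violating.
Others bid (3, 3, 8, 17): truth gives -13; bid 3 gives -3 > -13. Violating.
Others bid (3, 3, 3, 13): truth gives 0; no alternative beats it.
Others bid (3, 3, 8, 3): truth gives 0; no alternative beats it.
(Checking all 256 profiles: 234 have a profitable deviation, 22 do not.)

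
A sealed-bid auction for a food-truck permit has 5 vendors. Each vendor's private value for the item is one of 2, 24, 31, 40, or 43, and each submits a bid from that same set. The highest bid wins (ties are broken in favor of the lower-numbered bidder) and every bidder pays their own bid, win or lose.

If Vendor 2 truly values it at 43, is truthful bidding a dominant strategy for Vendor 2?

No

Consider the case where Vendor 1 bids 2, Vendor 3 bids 2, Vendor 4 bids 2 and Vendor 5 bids 2.
Truthful bid 43: wins, pays 43, utility 43 - 43 = 0.
Bid 24 instead: wins, pays 24, utility 43 - 24 = 19.
Since 19 > 0, bidding 24 is strictly better here, so truthful bidding is not dominant.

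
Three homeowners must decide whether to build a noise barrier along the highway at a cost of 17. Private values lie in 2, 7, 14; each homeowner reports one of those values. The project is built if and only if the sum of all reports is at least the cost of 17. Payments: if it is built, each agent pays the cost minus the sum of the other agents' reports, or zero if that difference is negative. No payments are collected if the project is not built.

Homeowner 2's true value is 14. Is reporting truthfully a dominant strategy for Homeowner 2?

Yes

Check each profile of the others' reports and compare truth against every alternative report.
Others report (2, 7): truth gives 6, best alternative gives 0.
Others report (7, 2): truth gives 6, best alternative gives 0.
Others report (2, 2): truth gives 1, best alternative gives 0.
Others report (7, 14): truth gives 14, best alternative gives 14.
Others report (14, 7): truth gives 14, best alternative gives 14.
Others report (14, 14): truth gives 14, best alternative gives 14.
(Remaining 3 profiles checked similarly; truth is weakly best in each.)
In every case the truthful report is at least as good as any alternative, so it is a dominant strategy.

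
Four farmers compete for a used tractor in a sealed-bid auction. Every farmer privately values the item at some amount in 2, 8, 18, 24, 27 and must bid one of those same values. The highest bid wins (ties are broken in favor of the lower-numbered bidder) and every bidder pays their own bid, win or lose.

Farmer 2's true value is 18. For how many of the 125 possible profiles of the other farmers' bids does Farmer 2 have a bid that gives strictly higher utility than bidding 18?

111

Others bid (2, 2, 2): truth gives 0; bid 8 gives 10 > 0. Violating.
Others bid (2, 2, 8): truth gives 0; bid 8 gives 10 > 0. Violating.
Others bid (2, 2, 24): truth gives -18; bid 2 gives -2 > -18. Violating.
Others bid (2, 2, 27): truth gives -18; bid 2 gives -2 > -18. Violating.
Others bid (2, 2, 18): truth gives 0; no alternative beats it.
Others bid (2, 8, 18): truth gives 0; no alternative beats it.
(Checking all 125 profiles: 111 have a profitable deviation, 14 do not.)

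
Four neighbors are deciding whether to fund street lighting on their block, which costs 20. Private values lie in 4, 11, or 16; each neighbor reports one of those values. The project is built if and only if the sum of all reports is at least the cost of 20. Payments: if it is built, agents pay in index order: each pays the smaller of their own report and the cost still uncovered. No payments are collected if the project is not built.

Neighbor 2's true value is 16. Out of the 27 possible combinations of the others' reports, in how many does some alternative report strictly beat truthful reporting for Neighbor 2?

18

Others report (4, 4, 4): truth gives 0; report 11 gives 5 > 0. Violating.
Others report (4, 4, 11): truth gives 0; report 4 gives 12 > 0. Violating.
Others report (4, 4, 16): truth gives 0; report 4 gives 12 > 0. Violating.
Others report (4, 11, 4): truth gives 0; report 4 gives 12 > 0. Violating.
Others report (16, 4, 4): truth gives 12; no alternative beats it.
Others report (16, 4, 11): truth gives 12; no alternative beats it.
(Checking all 27 profiles: 18 have a profitable deviation, 9 do not.)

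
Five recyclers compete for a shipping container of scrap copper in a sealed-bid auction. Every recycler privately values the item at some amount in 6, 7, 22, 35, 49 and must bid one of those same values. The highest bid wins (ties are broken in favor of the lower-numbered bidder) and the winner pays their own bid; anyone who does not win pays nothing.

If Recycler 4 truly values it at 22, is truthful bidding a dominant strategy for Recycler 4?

No

Consider the case where Recycler 1 bids 6, Recycler 2 bids 6, Recycler 3 bids 6 and Recycler 5 bids 6.
Truthful bid 22: wins, pays 22, utility 22 - 22 = 0.
Bid 7 instead: wins, pays 7, utility 22 - 7 = 15.
Since 15 > 0, bidding 7 is strictly better here, so truthful bidding is not dominant.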